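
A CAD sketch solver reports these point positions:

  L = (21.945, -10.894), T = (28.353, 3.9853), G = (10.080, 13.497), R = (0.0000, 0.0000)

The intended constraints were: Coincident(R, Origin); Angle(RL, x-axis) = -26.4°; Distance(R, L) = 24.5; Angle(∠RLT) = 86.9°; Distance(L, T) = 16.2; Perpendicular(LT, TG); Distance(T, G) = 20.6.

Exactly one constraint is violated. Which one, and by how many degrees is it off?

Perpendicular(LT, TG) — off by 4.20°.

R = (0.00, 0.00) ✓; RL at -26.40° ✓; |RL| = 24.50 ✓; ∠RLT = 86.90° ✓; |LT| = 16.20 ✓; ∠(LT, TG) = 85.80° ✗; |TG| = 20.60 ✓.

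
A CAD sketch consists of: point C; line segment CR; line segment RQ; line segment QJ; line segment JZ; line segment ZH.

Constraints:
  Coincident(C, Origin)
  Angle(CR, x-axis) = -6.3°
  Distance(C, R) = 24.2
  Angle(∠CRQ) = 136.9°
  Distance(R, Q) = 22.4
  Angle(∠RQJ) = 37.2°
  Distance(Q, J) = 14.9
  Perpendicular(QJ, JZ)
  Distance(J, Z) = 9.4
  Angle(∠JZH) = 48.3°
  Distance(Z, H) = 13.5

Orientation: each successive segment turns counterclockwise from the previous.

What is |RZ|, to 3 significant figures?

5.08

C is at the origin; CR runs at -6.3° with length 24.2, so R = (24.1, -2.66). ∠CRQ = 136.9° gives RQ at 36.8° from the x-axis; with |RQ| = 22.4, Q = (42.0, 10.8). ∠RQJ = 37.2° gives QJ at 180° from the x-axis; with |QJ| = 14.9, J = (27.1, 10.9). The perpendicularity gives JZ at right angles to QJ, so JZ runs at -90.4°; with |JZ| = 9.4, Z = (27.0, 1.47). Then |RZ| = |Z − R| = 5.08.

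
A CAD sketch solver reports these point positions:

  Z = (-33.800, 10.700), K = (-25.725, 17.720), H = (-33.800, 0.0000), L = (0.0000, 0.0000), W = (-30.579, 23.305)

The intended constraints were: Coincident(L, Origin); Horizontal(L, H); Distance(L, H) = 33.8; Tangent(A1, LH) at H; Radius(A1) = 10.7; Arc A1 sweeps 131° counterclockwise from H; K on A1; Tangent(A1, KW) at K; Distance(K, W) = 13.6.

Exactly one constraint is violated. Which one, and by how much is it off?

Distance(K, W) = 13.6 — off by 6.20.

L = (0.00, 0.00) ✓; L.y = 0.00, H.y = 0.00 ✓; |LH| = 33.80 ✓; ∠(ZH, HL) = 90.00° ✓; |ZH| = 10.70 ✓; bearing(Z→K) − bearing(Z→H) = 131.0° ✓; |ZK| = 10.70 ✓; ∠(ZK, KW) = 90.01° ✓; |KW| = 7.400 ✗.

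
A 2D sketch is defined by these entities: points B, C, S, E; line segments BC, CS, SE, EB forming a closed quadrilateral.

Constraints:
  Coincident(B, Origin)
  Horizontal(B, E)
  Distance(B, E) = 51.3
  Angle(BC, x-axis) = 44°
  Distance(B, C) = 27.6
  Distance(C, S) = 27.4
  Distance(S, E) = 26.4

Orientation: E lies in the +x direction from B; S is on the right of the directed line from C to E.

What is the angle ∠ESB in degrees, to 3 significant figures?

147°

Checks: |CS| = 27.40 ✓; |SE| = 26.40 ✓.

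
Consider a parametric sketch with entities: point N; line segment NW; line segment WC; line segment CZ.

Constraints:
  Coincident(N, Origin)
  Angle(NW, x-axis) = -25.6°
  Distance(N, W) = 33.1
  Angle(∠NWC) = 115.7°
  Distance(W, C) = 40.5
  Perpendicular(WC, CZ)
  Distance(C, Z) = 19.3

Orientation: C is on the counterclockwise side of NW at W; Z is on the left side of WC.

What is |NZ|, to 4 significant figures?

55.85

N is at the origin; NW runs at -25.6° with length 33.1, so W = 33.1·(cos -25.6°, sin -25.6°) = (29.85, -14.30). ∠NWC = 115.7°, so WC runs at -25.6° + (180° − 115.7°) = 38.70° from the x-axis; with |WC| = 40.5, C = W + 40.5·(cos 38.70°, sin 38.70°) = (61.46, 11.02). WC is perpendicular to CZ; with |CZ| = 19.3 on the left of WC, Z = C + 19.3·(-0.6252, 0.7804) = (49.39, 26.08). Then |NZ| = |Z − N| = 55.85.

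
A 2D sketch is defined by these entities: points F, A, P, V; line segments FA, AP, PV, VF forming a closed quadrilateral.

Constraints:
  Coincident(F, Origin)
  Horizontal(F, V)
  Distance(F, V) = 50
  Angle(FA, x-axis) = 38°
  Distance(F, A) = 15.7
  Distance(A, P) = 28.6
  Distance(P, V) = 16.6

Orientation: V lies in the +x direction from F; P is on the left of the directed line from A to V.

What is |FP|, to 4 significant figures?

42.94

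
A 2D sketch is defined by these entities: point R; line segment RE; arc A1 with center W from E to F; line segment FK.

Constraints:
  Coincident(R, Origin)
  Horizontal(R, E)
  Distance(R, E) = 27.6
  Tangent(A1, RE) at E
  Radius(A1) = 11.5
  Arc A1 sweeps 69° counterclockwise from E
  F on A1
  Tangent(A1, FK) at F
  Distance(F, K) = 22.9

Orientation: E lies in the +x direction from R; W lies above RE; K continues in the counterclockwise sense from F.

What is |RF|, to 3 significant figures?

39.0

Tangency of A1 to RE means the radius WE is perpendicular to RE, so W = E + (0, 11.5) = (27.6, 11.5). On A1, E sits at bearing -90° from W; a 69° counterclockwise sweep puts F at bearing -21°, so F = W + 11.5·(cos -21°, sin -21°) = (38.3, 7.38). Then |RF| = |F − R| = 39.0.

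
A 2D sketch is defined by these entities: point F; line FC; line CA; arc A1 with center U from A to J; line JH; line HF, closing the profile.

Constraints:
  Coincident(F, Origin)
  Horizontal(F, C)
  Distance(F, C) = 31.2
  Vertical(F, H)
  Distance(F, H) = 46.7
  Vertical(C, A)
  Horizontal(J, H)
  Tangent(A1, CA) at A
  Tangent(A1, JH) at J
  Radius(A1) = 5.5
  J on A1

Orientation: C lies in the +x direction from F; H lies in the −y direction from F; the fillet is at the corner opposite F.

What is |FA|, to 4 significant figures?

51.68

The virtual corner opposite F is at (31.20, -46.70). The tangent condition forces UA to be normal to CA and tangency of A1 to JH means the radius UJ is perpendicular to JH, with radius 5.5, so the center U sits 5.5 in from both sides at U = (25.70, -41.20). That places the tangent points at A = (31.20, -41.20) on CA and J = (25.70, -46.70) on JH. Then |FA| = |A − F| = 51.68.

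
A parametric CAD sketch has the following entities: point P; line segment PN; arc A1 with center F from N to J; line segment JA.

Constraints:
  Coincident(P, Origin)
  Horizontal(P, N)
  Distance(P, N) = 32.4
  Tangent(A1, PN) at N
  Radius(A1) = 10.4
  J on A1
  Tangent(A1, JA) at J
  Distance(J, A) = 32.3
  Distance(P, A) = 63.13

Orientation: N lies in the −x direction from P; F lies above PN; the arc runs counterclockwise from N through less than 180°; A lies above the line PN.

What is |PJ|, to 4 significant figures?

30.98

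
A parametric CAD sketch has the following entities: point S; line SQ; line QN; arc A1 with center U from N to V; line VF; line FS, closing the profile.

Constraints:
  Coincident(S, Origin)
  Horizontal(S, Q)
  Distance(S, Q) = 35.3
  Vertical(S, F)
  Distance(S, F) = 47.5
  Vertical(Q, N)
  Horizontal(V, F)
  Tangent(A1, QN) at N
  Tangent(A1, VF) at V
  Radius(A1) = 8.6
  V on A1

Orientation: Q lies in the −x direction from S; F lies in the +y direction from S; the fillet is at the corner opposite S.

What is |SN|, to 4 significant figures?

52.53

S is at the origin; SQ is horizontal with |SQ| = 35.3 and Q on the −x side, so Q = (-35.30, 0.000). S and F share the same x with |SF| = 47.5 and F on the +y side, so F = (0.000, 47.50). The virtual corner opposite S is at (-35.30, 47.50). A1 meets QN tangentially, so UN is at right angles to QN and the tangent condition forces UV to be normal to VF, with radius 8.6, so the center U sits 8.6 in from both sides at U = (-26.70, 38.90). That places the tangent points at N = (-35.30, 38.90) on QN and V = (-26.70, 47.50) on VF. Then |SN| = |N − S| = 52.53.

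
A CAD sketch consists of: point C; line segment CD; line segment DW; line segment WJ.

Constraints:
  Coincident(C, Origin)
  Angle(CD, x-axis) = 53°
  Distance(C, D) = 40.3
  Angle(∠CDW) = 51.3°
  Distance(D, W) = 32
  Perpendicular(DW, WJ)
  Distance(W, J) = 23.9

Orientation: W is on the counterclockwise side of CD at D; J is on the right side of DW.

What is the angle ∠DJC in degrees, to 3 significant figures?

46.2°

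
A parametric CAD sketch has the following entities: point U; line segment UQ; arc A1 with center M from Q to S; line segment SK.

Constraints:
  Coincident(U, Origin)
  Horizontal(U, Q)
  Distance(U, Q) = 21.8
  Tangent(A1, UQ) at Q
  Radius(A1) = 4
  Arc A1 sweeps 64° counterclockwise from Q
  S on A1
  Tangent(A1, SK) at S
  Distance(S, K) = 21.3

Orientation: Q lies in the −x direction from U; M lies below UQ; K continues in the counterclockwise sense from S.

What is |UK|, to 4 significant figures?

40.79

U is at the origin; UQ is horizontal with |UQ| = 21.8 and Q on the −x side, so Q = (-21.80, 0.000). The tangent condition forces MQ to be normal to UQ, so M = Q + (0, -4) = (-21.80, -4.000). On A1, Q sits at bearing 90° from M; a 64° counterclockwise sweep puts S at bearing 154°, so S = M + 4.0·(cos 154°, sin 154°) = (-25.40, -2.247). Tangency of A1 to SK means the radius MS is perpendicular to SK, so SK runs along (−sin 154°, cos 154°); with |SK| = 21.3, K = (-34.73, -21.39). Then |UK| = |K − U| = 40.79.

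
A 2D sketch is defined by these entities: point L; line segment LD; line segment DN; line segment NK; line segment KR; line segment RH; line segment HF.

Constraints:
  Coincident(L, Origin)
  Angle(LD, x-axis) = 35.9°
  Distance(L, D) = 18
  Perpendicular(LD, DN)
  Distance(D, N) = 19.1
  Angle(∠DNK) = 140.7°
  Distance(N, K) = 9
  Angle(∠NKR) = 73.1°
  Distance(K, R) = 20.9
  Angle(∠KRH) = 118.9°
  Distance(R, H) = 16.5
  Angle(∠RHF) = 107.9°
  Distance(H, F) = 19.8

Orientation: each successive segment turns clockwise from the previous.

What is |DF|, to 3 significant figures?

10.1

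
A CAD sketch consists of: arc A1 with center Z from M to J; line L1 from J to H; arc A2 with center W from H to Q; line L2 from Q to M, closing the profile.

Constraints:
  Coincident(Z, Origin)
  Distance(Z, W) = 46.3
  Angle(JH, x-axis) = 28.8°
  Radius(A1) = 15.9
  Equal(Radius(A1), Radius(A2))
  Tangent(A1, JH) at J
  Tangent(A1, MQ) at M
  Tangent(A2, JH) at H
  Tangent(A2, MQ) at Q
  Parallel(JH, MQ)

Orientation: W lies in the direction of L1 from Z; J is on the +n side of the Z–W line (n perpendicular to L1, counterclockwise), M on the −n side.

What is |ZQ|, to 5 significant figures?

48.954

Tangency of A1 to both parallel lines with radius 15.9 puts J and M at Z ± 15.9·n: J = (-7.6599, 13.933), M = (7.6599, -13.933). Equal radii place H and Q the same way about W: H = W + 15.9·n = (32.913, 36.238), Q = W − 15.9·n = (48.233, 8.3719). Then |ZQ| = |Q − Z| = 48.954.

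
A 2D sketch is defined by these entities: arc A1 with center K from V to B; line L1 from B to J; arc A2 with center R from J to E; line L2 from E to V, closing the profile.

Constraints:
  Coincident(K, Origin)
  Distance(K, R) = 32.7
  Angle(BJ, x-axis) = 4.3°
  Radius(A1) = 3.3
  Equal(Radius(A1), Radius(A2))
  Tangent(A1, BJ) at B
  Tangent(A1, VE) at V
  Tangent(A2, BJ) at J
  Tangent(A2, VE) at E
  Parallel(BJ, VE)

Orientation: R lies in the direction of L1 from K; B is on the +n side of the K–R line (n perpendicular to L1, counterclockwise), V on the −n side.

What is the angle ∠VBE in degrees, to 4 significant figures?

78.59°

The slot axis is L1's direction at 4.3°, so u = (cos 4.3°, sin 4.3°) = (0.9972, 0.07498) and n = (−sin 4.3°, cos 4.3°) = (-0.07498, 0.9972). K is at the origin and R lies 32.7 along u from K, so R = 32.7·u = (32.61, 2.452). Tangency of A1 to both parallel lines with radius 3.3 puts B and V at K ± 3.3·n: B = (-0.2474, 3.291), V = (0.2474, -3.291). Equal radii place J and E the same way about R: J = R + 3.3·n = (32.36, 5.743), E = R − 3.3·n = (32.86, -0.8389). Then cos ∠VBE = BV·BE / (|BV||BE|), giving 78.59°.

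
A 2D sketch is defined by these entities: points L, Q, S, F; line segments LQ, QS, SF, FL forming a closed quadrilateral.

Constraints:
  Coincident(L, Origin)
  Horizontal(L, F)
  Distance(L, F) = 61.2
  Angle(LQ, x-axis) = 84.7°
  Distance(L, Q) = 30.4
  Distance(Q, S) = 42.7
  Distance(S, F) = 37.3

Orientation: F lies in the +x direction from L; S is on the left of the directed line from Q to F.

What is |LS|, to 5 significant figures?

56.555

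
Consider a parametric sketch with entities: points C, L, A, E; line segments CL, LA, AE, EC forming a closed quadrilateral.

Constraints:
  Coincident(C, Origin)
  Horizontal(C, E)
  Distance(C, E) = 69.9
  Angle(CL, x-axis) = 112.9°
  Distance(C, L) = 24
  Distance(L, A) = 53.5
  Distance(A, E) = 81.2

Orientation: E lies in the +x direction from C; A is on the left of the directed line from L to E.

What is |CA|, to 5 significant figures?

69.091

C is at the origin; C and E share the same y with |CE| = 69.9 and E in +x, so E = (69.9, 0). CL runs at 112.9° with |CL| = 24.0, so L = (-9.3390, 22.108). A is determined by |LA| = 53.5 and |AE| = 81.2 together: it lies at the intersection of circle(L, 53.5) and circle(E, 81.2). With |LE| = 82.265, the foot of the radical line on LE is 18.455 from L and the perpendicular offset is √(53.5² − 18.455²) = 50.216. Taking the left-of-LE solution: A = (21.932, 65.518).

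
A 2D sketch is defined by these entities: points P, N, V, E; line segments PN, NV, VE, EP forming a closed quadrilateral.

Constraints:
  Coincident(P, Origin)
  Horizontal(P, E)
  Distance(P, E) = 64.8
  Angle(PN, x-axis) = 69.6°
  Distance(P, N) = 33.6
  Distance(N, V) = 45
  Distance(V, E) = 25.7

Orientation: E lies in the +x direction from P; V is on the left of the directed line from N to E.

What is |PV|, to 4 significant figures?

61.11

Checks: |NV| = 45.00 ✓; |VE| = 25.70 ✓.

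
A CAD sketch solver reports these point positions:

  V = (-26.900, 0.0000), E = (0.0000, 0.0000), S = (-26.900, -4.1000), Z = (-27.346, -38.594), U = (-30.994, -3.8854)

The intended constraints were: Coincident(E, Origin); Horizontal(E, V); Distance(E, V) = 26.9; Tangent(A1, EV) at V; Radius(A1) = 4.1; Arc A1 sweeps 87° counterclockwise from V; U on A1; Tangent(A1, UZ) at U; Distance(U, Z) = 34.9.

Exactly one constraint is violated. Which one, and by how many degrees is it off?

Tangent(A1, UZ) at U — off by 9.00°.

E = (0.00, 0.00) ✓; E.y = 0.00, V.y = 0.00 ✓; |EV| = 26.90 ✓; ∠(SV, VE) = 90.00° ✓; |SV| = 4.100 ✓; bearing(S→U) − bearing(S→V) = 87.00° ✓; |SU| = 4.100 ✓; ∠(SU, UZ) = 81.00° ✗; |UZ| = 34.90 ✓.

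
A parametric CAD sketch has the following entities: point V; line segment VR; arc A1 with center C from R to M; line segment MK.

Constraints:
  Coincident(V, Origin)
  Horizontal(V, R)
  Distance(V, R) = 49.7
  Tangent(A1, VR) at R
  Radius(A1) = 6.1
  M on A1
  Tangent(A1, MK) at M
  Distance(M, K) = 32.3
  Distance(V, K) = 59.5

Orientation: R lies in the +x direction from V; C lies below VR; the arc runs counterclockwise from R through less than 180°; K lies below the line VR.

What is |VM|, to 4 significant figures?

44.08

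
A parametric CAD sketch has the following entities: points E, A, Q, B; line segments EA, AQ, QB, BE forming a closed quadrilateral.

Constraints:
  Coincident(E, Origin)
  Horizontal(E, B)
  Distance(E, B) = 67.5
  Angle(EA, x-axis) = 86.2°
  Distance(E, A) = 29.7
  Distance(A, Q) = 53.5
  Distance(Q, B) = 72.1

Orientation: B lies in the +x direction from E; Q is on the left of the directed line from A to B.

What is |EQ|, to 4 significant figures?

78.10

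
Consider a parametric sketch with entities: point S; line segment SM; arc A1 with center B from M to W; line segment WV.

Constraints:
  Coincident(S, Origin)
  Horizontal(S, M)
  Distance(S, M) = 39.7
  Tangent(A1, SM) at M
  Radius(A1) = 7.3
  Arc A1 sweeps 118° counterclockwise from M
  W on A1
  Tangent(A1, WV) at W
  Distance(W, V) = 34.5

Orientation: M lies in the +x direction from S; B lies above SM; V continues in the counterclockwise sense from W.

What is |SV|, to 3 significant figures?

50.9

S is at the origin; S and M share the same y with |SM| = 39.7 and M on the +x side, so M = (39.7, 0.00). The tangent condition forces BM to be normal to SM, so B = M + (0, 7.3) = (39.7, 7.30). On A1, M sits at bearing -90° from B; a 118° counterclockwise sweep puts W at bearing 28°, so W = B + 7.3·(cos 28°, sin 28°) = (46.1, 10.7). Since A1 is tangent to WV there, BW ⟂ WV, so WV runs along (−sin 28°, cos 28°); with |WV| = 34.5, V = (29.9, 41.2). Then |SV| = |V − S| = 50.9.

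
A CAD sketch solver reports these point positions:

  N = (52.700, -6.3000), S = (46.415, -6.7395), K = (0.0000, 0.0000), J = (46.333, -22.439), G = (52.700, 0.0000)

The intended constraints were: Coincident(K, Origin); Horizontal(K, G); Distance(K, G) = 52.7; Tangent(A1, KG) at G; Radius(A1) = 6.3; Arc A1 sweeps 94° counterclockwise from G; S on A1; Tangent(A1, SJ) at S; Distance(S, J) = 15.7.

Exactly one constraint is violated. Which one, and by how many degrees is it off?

Tangent(A1, SJ) at S — off by 4.30°.

K = (0.00, 0.00) ✓; K.y = 0.00, G.y = 0.00 ✓; |KG| = 52.70 ✓; ∠(NG, GK) = 90.00° ✓; |NG| = 6.300 ✓; bearing(N→S) − bearing(N→G) = 94.00° ✓; |NS| = 6.300 ✓; ∠(NS, SJ) = 94.30° ✗; |SJ| = 15.70 ✓.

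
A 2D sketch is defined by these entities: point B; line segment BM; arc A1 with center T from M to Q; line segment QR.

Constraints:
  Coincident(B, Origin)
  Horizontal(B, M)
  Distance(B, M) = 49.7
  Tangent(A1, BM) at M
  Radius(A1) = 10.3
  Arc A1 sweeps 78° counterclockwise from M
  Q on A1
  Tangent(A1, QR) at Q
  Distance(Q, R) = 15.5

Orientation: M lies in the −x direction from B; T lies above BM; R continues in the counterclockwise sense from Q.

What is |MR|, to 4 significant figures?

26.84

On A1, M sits at bearing -90° from T; a 78° counterclockwise sweep puts Q at bearing -12°, so Q = T + 10.3·(cos -12°, sin -12°) = (-39.63, 8.159). Since A1 is tangent to QR there, TQ ⟂ QR, so QR runs along (−sin -12°, cos -12°); with |QR| = 15.5, R = (-36.40, 23.32). Then |MR| = |R − M| = 26.84.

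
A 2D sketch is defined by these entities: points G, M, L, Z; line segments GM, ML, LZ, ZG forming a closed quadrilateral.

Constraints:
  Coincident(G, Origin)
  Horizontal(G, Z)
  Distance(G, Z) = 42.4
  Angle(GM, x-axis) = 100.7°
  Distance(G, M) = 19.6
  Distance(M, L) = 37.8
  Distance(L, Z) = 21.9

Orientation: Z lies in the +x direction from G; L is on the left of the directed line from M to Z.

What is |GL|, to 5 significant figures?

39.718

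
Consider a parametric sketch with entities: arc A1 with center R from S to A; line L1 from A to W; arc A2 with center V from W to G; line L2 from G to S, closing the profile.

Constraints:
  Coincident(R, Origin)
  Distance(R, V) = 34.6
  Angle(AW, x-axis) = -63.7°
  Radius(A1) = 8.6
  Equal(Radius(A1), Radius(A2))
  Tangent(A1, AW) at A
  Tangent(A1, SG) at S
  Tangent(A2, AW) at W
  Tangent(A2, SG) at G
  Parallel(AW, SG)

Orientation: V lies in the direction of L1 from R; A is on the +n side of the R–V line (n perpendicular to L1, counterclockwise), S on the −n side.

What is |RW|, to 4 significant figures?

35.65

The slot axis is L1's direction at -63.7°, so u = (cos -63.7°, sin -63.7°) = (0.4431, -0.8965) and n = (−sin -63.7°, cos -63.7°) = (0.8965, 0.4431). R is at the origin and V lies 34.6 along u from R, so V = 34.6·u = (15.33, -31.02). Tangency of A1 to both parallel lines with radius 8.6 puts A and S at R ± 8.6·n: A = (7.710, 3.810), S = (-7.710, -3.810). Equal radii place W and G the same way about V: W = V + 8.6·n = (23.04, -27.21), G = V − 8.6·n = (7.620, -34.83). Then |RW| = |W − R| = 35.65.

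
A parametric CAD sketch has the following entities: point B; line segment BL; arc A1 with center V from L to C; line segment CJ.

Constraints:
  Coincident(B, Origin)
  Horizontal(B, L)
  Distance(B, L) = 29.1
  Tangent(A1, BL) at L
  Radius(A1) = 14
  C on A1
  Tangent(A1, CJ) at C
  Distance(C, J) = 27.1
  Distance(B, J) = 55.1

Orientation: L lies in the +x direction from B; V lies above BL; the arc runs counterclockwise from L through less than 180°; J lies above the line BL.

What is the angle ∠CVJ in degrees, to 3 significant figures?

62.7°

Checks: B = (0.00, 0.00) ✓; |VC| = 14.00 ✓; ∠(VC, CJ) = 90.00° ✓; |CJ| = 27.10 ✓; |BJ| = 55.10 ✓.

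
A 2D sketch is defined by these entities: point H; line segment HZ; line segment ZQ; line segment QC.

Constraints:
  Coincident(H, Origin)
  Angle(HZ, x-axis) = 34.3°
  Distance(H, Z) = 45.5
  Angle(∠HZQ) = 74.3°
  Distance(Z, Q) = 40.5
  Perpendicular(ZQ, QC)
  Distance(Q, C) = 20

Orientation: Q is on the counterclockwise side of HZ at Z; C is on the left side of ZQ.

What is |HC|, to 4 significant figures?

36.89

∠HZQ = 74.3°, so ZQ runs at 34.3° + (180° − 74.3°) = 140.0° from the x-axis; with |ZQ| = 40.5, Q = Z + 40.5·(cos 140.0°, sin 140.0°) = (6.563, 51.67). ZQ ⟂ QC; with |QC| = 20.0 on the left of ZQ, C = Q + 20.0·(-0.6428, -0.7660) = (-6.293, 36.35). Then |HC| = |C − H| = 36.89.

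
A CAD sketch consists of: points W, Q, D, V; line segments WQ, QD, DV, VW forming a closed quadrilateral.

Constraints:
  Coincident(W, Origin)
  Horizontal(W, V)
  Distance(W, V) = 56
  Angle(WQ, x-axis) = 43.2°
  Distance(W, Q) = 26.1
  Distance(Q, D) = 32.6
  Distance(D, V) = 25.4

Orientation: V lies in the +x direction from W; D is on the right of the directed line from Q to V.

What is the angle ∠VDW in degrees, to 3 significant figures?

134°

W is at the origin; WV is horizontal with |WV| = 56.0 and V in +x, so V = (56.0, 0). WQ runs at 43.2° with |WQ| = 26.1, so Q = (19.0, 17.9). D is determined by |QD| = 32.6 and |DV| = 25.4 together: it lies at the intersection of circle(Q, 32.6) and circle(V, 25.4). With |QV| = 41.1, the foot of the radical line on QV is 25.6 from Q and the perpendicular offset is √(32.6² − 25.6²) = 20.2. Taking the right-of-QV solution: D = (33.3, -11.4).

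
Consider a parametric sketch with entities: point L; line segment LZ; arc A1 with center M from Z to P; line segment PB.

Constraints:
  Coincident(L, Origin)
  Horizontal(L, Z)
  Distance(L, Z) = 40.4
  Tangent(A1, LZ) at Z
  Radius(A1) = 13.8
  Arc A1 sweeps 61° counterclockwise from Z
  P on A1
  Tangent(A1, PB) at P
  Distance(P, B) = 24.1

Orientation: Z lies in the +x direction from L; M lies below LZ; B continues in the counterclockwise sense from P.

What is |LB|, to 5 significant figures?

32.736

On A1, Z sits at bearing 90° from M; a 61° counterclockwise sweep puts P at bearing 151°, so P = M + 13.8·(cos 151°, sin 151°) = (28.330, -7.1096). The tangent condition forces MP to be normal to PB, so PB runs along (−sin 151°, cos 151°); with |PB| = 24.1, B = (16.646, -28.188). Then |LB| = |B − L| = 32.736.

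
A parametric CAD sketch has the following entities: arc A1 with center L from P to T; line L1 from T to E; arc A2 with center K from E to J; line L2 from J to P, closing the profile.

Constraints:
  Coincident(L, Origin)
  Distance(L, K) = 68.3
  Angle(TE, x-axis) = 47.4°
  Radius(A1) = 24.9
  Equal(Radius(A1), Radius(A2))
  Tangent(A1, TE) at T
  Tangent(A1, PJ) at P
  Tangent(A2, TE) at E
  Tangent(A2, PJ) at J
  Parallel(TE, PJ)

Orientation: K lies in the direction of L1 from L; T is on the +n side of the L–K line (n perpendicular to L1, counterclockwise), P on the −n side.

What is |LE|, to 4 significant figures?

72.70

The slot axis is L1's direction at 47.4°, so u = (cos 47.4°, sin 47.4°) = (0.6769, 0.7361) and n = (−sin 47.4°, cos 47.4°) = (-0.7361, 0.6769). L is at the origin and K lies 68.3 along u from L, so K = 68.3·u = (46.23, 50.28). Tangency of A1 to both parallel lines with radius 24.9 puts T and P at L ± 24.9·n: T = (-18.33, 16.85), P = (18.33, -16.85). Equal radii place E and J the same way about K: E = K + 24.9·n = (27.90, 67.13), J = K − 24.9·n = (64.56, 33.42). Then |LE| = |E − L| = 72.70.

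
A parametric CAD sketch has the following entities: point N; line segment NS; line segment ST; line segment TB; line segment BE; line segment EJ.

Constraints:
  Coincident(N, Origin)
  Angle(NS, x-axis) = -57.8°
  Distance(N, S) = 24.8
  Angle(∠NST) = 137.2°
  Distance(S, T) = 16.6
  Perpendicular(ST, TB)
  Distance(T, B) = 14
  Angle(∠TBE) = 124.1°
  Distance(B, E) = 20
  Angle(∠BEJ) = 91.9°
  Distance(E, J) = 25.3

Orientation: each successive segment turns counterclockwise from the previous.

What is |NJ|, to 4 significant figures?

12.56

N is at the origin; NS runs at -57.8° with length 24.8, so S = (13.22, -20.99). ∠NST = 137.2° gives ST at -15.00° from the x-axis; with |ST| = 16.6, T = (29.25, -25.28). The perpendicularity gives TB at right angles to ST, so TB runs at 75.00°; with |TB| = 14.0, B = (32.87, -11.76). ∠TBE = 124.1° gives BE at 130.9° from the x-axis; with |BE| = 20.0, E = (19.78, 3.358). ∠BEJ = 91.9° gives EJ at -141.0° from the x-axis; with |EJ| = 25.3, J = (0.1166, -12.56). Then |NJ| = |J − N| = 12.56.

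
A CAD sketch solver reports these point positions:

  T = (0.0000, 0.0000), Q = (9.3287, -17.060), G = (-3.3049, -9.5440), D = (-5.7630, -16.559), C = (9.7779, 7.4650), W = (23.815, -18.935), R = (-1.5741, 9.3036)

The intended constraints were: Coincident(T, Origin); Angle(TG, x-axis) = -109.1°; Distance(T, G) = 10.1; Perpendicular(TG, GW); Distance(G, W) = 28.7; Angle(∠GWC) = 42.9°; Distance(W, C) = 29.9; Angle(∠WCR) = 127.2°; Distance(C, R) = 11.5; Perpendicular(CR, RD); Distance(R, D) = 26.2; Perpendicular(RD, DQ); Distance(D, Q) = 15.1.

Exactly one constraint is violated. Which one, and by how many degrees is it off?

Perpendicular(RD, DQ) — off by 7.30°.

T = (0.00, 0.00) ✓; TG at -109.1° ✓; |TG| = 10.10 ✓; ∠(TG, GW) = 90.00° ✓; |GW| = 28.70 ✓; ∠GWC = 42.90° ✓; |WC| = 29.90 ✓; ∠WCR = 127.2° ✓; |CR| = 11.50 ✓; ∠(CR, RD) = 90.00° ✓; |RD| = 26.20 ✓; ∠(RD, DQ) = 97.30° ✗; |DQ| = 15.10 ✓.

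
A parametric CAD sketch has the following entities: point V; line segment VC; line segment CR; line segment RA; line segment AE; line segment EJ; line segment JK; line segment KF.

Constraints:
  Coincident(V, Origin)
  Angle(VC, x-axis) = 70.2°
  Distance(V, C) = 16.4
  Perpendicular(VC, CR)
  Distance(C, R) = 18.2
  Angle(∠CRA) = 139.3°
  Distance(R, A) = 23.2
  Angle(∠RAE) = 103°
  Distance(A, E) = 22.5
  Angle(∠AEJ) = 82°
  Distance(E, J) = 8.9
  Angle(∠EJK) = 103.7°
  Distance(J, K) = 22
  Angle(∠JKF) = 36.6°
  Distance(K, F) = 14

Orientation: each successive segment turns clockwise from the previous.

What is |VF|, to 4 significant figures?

30.59

∠EJK = 103.7° gives JK at 48.20° from the x-axis; with |JK| = 22.0, K = (27.14, -2.392). ∠JKF = 36.6° gives KF at -95.20° from the x-axis; with |KF| = 14.0, F = (25.87, -16.33). Then |VF| = |F − V| = 30.59.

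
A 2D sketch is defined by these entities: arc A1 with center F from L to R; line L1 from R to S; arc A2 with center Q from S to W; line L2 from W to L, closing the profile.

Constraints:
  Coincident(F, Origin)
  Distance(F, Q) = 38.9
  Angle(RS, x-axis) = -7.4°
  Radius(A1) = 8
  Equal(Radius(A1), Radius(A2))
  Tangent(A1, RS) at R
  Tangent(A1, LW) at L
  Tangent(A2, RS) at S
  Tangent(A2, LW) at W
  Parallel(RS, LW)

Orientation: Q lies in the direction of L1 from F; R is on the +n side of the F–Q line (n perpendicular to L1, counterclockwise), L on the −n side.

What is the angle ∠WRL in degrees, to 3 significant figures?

67.6°

The slot axis is L1's direction at -7.4°, so u = (cos -7.4°, sin -7.4°) = (0.992, -0.129) and n = (−sin -7.4°, cos -7.4°) = (0.129, 0.992). F is at the origin and Q lies 38.9 along u from F, so Q = 38.9·u = (38.6, -5.01). Tangency of A1 to both parallel lines with radius 8.0 puts R and L at F ± 8.0·n: R = (1.03, 7.93), L = (-1.03, -7.93). Equal radii place S and W the same way about Q: S = Q + 8.0·n = (39.6, 2.92), W = Q − 8.0·n = (37.5, -12.9). Then cos ∠WRL = RW·RL / (|RW||RL|), giving 67.6°.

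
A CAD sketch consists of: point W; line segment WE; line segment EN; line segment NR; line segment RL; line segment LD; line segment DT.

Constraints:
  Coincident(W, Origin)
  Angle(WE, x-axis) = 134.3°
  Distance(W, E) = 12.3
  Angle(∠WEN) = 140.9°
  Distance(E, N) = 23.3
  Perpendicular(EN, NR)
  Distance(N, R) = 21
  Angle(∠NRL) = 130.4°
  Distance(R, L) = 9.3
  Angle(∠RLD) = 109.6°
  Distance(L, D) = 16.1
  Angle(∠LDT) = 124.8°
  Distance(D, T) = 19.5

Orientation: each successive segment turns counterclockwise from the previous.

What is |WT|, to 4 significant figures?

13.09

W is at the origin; WE runs at 134.3° with length 12.3, so E = (-8.591, 8.803). ∠WEN = 140.9° gives EN at 173.4° from the x-axis; with |EN| = 23.3, N = (-31.74, 11.48). EN is perpendicular to NR, so NR runs at -96.60°; with |NR| = 21.0, R = (-34.15, -9.380). ∠NRL = 130.4° gives RL at -47.00° from the x-axis; with |RL| = 9.3, L = (-27.81, -16.18). ∠RLD = 109.6° gives LD at 23.40° from the x-axis; with |LD| = 16.1, D = (-13.03, -9.787). ∠LDT = 124.8° gives DT at 78.60° from the x-axis; with |DT| = 19.5, T = (-9.177, 9.328). Then |WT| = |T − W| = 13.09.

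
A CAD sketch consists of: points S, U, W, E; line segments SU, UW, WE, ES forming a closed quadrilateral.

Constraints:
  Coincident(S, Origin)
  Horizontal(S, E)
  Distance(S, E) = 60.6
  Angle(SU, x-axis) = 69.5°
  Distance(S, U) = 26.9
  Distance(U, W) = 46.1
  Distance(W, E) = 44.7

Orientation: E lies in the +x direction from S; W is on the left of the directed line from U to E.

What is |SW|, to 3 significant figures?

67.7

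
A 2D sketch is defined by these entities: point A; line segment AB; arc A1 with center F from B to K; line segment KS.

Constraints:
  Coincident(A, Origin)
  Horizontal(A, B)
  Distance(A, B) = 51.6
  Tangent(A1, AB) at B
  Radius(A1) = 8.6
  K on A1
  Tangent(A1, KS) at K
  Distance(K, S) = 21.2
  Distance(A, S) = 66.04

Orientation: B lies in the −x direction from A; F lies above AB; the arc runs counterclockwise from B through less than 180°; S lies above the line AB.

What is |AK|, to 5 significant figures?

47.179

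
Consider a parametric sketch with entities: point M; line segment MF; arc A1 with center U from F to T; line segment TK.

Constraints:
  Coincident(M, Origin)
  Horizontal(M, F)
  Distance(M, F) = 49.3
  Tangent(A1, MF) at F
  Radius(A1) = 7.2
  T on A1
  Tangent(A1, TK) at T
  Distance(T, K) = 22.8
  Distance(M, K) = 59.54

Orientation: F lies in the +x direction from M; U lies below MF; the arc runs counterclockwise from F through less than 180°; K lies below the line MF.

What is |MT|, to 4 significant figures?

43.69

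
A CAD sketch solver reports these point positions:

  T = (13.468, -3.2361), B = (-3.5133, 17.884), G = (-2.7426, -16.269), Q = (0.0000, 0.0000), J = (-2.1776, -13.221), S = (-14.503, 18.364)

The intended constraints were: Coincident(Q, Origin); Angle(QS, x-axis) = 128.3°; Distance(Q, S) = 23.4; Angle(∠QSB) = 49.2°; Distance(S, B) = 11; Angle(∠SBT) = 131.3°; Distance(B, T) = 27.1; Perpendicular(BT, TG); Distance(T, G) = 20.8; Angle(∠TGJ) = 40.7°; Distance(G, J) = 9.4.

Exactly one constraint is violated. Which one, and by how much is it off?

Distance(G, J) = 9.4 — off by 6.30.

Q = (0.00, 0.00) ✓; QS at 128.3° ✓; |QS| = 23.40 ✓; ∠QSB = 49.20° ✓; |SB| = 11.00 ✓; ∠SBT = 131.3° ✓; |BT| = 27.10 ✓; ∠(BT, TG) = 90.00° ✓; |TG| = 20.80 ✓; ∠TGJ = 40.70° ✓; |GJ| = 3.100 ✗.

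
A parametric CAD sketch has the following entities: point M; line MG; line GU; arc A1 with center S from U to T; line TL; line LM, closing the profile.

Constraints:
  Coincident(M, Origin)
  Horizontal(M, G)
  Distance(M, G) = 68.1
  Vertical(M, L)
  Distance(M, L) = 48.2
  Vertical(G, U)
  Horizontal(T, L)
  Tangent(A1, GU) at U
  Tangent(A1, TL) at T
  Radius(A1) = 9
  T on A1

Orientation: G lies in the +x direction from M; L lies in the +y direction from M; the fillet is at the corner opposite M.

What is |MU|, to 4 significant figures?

78.58

The virtual corner opposite M is at (68.10, 48.20). The tangent condition forces SU to be normal to GU and A1 meets TL tangentially, so ST is at right angles to TL, with radius 9.0, so the center S sits 9.0 in from both sides at S = (59.10, 39.20). That places the tangent points at U = (68.10, 39.20) on GU and T = (59.10, 48.20) on TL. Then |MU| = |U − M| = 78.58.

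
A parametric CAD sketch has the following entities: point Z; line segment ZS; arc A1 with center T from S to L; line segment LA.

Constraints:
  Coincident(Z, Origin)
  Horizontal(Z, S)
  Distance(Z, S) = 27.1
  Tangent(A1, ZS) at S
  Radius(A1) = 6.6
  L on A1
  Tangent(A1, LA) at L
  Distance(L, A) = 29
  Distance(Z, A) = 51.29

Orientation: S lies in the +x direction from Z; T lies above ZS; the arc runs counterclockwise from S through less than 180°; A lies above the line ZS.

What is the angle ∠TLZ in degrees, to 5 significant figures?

18.558°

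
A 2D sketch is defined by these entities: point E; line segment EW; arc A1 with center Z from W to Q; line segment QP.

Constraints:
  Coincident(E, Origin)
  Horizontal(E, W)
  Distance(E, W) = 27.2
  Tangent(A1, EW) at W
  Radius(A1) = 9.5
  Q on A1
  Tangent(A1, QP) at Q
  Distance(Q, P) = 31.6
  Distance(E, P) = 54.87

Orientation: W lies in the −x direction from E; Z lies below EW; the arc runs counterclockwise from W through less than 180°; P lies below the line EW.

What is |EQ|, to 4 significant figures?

37.95

E is at the origin; EW is horizontal with |EW| = 27.2 and W on the −x side, so W = (-27.20, 0.000). A1 meets EW tangentially, so ZW is at right angles to EW, so Z = W + (0, -9.5) = (-27.20, -9.500). Since ZQ ⟂ QP (tangency), |ZP| = √(9.5² + 31.6²) = 33.00 regardless of where Q sits on A1. So P lies on both circle(E, 54.87) and circle(Z, 33.00); the below-EW intersection is P = (-36.18, -41.25). Q is the foot of the tangent from P: Q = (-36.70, -9.656).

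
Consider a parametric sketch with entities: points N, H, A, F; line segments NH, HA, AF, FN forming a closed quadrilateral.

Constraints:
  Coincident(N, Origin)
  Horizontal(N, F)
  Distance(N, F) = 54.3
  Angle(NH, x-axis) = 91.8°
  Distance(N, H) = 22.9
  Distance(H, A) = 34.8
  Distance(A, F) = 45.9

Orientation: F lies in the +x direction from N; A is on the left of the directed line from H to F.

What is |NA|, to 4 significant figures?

49.29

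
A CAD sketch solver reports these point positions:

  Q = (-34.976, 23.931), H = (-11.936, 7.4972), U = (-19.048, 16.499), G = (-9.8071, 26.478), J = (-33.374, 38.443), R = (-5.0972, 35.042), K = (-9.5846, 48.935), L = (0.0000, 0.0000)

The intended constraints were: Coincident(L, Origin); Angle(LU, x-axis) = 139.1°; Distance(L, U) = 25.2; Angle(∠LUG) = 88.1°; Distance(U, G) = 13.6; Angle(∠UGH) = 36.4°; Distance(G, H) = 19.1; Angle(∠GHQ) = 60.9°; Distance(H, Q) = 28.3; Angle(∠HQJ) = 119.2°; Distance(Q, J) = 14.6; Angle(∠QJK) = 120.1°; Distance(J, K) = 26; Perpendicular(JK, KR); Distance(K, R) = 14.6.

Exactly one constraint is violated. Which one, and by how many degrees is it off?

Perpendicular(JK, KR) — off by 5.90°.

L = (0.00, 0.00) ✓; LU at 139.1° ✓; |LU| = 25.20 ✓; ∠LUG = 88.10° ✓; |UG| = 13.60 ✓; ∠UGH = 36.40° ✓; |GH| = 19.10 ✓; ∠GHQ = 60.90° ✓; |HQ| = 28.30 ✓; ∠HQJ = 119.2° ✓; |QJ| = 14.60 ✓; ∠QJK = 120.1° ✓; |JK| = 26.00 ✓; ∠(JK, KR) = 95.90° ✗; |KR| = 14.60 ✓.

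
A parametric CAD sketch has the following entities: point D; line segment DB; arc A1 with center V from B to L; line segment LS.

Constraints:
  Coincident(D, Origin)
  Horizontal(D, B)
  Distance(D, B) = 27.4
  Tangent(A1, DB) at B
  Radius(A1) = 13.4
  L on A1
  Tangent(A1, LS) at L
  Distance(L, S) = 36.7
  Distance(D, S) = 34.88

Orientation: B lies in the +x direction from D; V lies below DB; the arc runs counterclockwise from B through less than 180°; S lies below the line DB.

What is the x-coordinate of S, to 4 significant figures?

-5.520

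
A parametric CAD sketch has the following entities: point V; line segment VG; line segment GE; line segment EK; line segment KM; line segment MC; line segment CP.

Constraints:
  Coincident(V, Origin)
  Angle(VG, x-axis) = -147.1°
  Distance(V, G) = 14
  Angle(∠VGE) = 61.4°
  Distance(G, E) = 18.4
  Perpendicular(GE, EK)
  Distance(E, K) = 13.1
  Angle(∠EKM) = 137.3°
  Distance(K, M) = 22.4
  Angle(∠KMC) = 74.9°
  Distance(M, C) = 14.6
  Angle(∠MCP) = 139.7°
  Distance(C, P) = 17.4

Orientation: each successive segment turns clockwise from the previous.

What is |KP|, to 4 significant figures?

24.35

∠KMC = 74.9° gives MC at -143.5° from the x-axis; with |MC| = 14.6, C = (5.747, -10.87). ∠MCP = 139.7° gives CP at 176.2° from the x-axis; with |CP| = 17.4, P = (-11.61, -9.719). Then |KP| = |P − K| = 24.35.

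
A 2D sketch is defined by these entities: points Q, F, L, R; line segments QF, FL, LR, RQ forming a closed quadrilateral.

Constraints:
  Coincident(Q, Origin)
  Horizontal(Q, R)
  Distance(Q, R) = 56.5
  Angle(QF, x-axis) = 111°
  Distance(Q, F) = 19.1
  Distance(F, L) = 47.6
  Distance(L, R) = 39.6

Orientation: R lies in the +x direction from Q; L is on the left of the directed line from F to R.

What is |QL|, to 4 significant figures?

51.26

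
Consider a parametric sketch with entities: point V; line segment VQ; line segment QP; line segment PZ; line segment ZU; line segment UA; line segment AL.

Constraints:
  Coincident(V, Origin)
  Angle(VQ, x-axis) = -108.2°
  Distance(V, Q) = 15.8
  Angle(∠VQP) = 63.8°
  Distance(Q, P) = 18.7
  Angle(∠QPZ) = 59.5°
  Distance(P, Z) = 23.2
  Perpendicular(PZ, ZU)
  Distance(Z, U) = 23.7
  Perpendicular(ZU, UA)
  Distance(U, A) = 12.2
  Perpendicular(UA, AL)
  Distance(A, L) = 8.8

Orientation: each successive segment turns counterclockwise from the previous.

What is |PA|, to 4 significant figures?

26.13

V is at the origin; VQ runs at -108.2° with length 15.8, so Q = (-4.935, -15.01). ∠VQP = 63.8° gives QP at 8.000° from the x-axis; with |QP| = 18.7, P = (13.58, -12.41). ∠QPZ = 59.5° gives PZ at 128.5° from the x-axis; with |PZ| = 23.2, Z = (-0.8592, 5.749). PZ is perpendicular to ZU, so ZU runs at -141.5°; with |ZU| = 23.7, U = (-19.41, -9.004). ZU ⟂ UA, so UA runs at -51.50°; with |UA| = 12.2, A = (-11.81, -18.55). Then |PA| = |A − P| = 26.13.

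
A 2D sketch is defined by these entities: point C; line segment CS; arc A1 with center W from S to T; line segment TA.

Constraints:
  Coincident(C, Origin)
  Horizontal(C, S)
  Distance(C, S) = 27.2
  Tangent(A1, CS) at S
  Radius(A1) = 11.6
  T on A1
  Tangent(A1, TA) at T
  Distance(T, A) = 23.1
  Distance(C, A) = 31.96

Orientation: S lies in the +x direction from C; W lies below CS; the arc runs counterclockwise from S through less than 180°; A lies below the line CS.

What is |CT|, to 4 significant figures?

18.10

Checks: ∠(WS, SC) = 90.00° ✓; |WS| = 11.60 ✓; |WT| = 11.60 ✓; ∠(WT, TA) = 90.00° ✓; |TA| = 23.10 ✓; |CA| = 31.96 ✓.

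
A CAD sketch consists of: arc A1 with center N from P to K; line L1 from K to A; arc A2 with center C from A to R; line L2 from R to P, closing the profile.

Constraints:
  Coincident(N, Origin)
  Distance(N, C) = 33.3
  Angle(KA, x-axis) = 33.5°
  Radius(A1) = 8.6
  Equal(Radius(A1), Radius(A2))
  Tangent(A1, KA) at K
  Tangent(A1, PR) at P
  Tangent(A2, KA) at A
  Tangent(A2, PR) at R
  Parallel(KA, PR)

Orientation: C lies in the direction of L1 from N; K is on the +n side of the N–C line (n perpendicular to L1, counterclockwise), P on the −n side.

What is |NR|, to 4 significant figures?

34.39

Tangency of A1 to both parallel lines with radius 8.6 puts K and P at N ± 8.6·n: K = (-4.747, 7.171), P = (4.747, -7.171). Equal radii place A and R the same way about C: A = C + 8.6·n = (23.02, 25.55), R = C − 8.6·n = (32.52, 11.21). Then |NR| = |R − N| = 34.39.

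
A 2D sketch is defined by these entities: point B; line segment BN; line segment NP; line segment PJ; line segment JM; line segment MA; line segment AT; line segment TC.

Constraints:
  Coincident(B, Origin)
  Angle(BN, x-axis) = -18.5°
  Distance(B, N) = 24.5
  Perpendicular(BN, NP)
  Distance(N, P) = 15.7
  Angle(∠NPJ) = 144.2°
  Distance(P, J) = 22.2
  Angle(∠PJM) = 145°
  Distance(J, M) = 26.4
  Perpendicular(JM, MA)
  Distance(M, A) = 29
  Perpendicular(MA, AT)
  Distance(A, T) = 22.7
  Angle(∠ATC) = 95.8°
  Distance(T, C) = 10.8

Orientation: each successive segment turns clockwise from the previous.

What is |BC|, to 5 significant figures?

17.590

B is at the origin; BN runs at -18.5° with length 24.5, so N = (23.234, -7.7740). The perpendicularity gives NP at right angles to BN, so NP runs at -108.50°; with |NP| = 15.7, P = (18.252, -22.663). ∠NPJ = 144.2° gives PJ at -144.30° from the x-axis; with |PJ| = 22.2, J = (0.22399, -35.617). ∠PJM = 145.0° gives JM at -179.30° from the x-axis; with |JM| = 26.4, M = (-26.174, -35.940). JM is perpendicular to MA, so MA runs at 90.700°; with |MA| = 29.0, A = (-26.528, -6.9420). MA is perpendicular to AT, so AT runs at 0.70000°; with |AT| = 22.7, T = (-3.8300, -6.6646). ∠ATC = 95.8° gives TC at -83.500° from the x-axis; with |TC| = 10.8, C = (-2.6074, -17.395). Then |BC| = |C − B| = 17.590.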